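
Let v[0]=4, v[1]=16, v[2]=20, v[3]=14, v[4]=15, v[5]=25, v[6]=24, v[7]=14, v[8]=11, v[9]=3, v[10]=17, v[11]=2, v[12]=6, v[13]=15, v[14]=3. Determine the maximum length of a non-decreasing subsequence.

4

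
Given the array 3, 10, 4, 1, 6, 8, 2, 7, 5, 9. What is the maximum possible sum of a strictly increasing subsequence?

30

Let S[i] be the best sum of a strictly increasing subsequence ending at i:
i:      1  2  3  4  5  6  7  8  9 10
a[i]:   3 10  4  1  6  8  2  7  5  9
S:      3 13  7  1 13 21  3 20 12 30
Maximum is 30 (e.g. 3 + 4 + 6 + 8 + 9).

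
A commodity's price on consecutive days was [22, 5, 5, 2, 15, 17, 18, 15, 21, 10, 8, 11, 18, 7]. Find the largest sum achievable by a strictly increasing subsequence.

Let S[i] be the best sum of a strictly increasing subsequence ending at i:
i:      1  2  3  4  5  6  7  8  9 10 11 12 13 14
a[i]:  22  5  5  2 15 17 18 15 21 10  8 11 18  7
S:     22  5  5  2 20 37 55 20 76 15 13 26 55 12
Maximum is 76 (e.g. 5 + 15 + 17 + 18 + 21).

76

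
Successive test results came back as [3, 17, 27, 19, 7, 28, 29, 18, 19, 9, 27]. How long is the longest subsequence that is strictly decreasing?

Let dp[i] be the longest strictly decreasing subsequence ending at i:
i:      1  2  3  4  5  6  7  8  9 10 11
a[i]:   3 17 27 19  7 28 29 18 19  9 27
dp:     1  1  1  2  3  1  1  3  2  4  2
Maximum is 4.

4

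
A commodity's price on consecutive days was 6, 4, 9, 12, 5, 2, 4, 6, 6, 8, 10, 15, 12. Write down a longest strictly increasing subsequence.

4, 5, 6, 8, 10, 15

Patience tails give the LIS length; then backtrack through the dp parents:
6 → extends → [6]
4 → replaces 6 → [4]
9 → extends → [4, 9]
12 → extends → [4, 9, 12]
5 → replaces 9 → [4, 5, 12]
2 → replaces 4 → [2, 5, 12]
4 → replaces 5 → [2, 4, 12]
6 → replaces 12 → [2, 4, 6]
6 → already a tail → [2, 4, 6]
8 → extends → [2, 4, 6, 8]
10 → extends → [2, 4, 6, 8, 10]
15 → extends → [2, 4, 6, 8, 10, 15]
12 → replaces 15 → [2, 4, 6, 8, 10, 12]
Length 6; one witness is 4, 5, 6, 8, 10, 15.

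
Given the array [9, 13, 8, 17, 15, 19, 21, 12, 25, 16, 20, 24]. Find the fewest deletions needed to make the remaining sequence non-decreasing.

Fewest deletions = n − (longest non-decreasing subsequence).
i:      1  2  3  4  5  6  7  8  9 10 11 12
a[i]:   9 13  8 17 15 19 21 12 25 16 20 24
dp:     1  2  1  3  3  4  5  2  6  4  5  6
max dp = 6, so deletions = 12 − 6 = 6.

6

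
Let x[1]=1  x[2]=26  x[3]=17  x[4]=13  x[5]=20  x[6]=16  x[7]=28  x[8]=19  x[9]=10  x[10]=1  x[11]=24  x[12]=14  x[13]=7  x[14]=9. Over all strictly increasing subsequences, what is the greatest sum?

Let S[i] be the best sum of a strictly increasing subsequence ending at i:
i:      1  2  3  4  5  6  7  8  9 10 11 12 13 14
x[i]:   1 26 17 13 20 16 28 19 10  1 24 14  7  9
S:      1 27 18 14 38 30 66 49 11  1 73 28  8 17
Maximum is 73 (e.g. 1 + 13 + 16 + 19 + 24).

73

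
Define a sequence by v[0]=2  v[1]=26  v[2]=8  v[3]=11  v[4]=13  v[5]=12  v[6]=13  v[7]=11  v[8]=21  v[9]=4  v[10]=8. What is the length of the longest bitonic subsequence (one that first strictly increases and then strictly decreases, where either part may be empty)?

inc[i] = longest strictly increasing subsequence ending at i; dec[i] = longest strictly decreasing subsequence starting at i:
i:      0  1  2  3  4  5  6  7  8  9 10
v[i]:   2 26  8 11 13 12 13 11 21  4  8
inc:    1  2  2  3  4  4  5  3  6  2  3
dec:    1  5  2  2  4  3  3  2  2  1  1
Best peak at i=4 (value 13): inc=4, dec=4, length 4+4−1 = 7.

7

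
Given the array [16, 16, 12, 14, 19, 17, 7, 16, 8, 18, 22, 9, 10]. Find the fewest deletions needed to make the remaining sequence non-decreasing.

Fewest deletions = n − (longest non-decreasing subsequence).
Patience tails:
16 → extends → [16]
16 → extends → [16, 16]
12 → replaces 16 → [12, 16]
14 → replaces 16 → [12, 14]
19 → extends → [12, 14, 19]
17 → replaces 19 → [12, 14, 17]
7 → replaces 12 → [7, 14, 17]
16 → replaces 17 → [7, 14, 16]
8 → replaces 14 → [7, 8, 16]
18 → extends → [7, 8, 16, 18]
22 → extends → [7, 8, 16, 18, 22]
9 → replaces 16 → [7, 8, 9, 18, 22]
10 → replaces 18 → [7, 8, 9, 10, 22]
Longest non-decreasing subsequence has length 5, so deletions = 13 − 5 = 8.

8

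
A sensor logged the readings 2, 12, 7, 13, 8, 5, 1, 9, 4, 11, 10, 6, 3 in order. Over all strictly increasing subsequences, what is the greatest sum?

Let S[i] be the best sum of a strictly increasing subsequence ending at i:
i:      1  2  3  4  5  6  7  8  9 10 11 12 13
a[i]:   2 12  7 13  8  5  1  9  4 11 10  6  3
S:      2 14  9 27 17  7  1 26  6 37 36 13  5
Maximum is 37 (e.g. 2 + 7 + 8 + 9 + 11).

37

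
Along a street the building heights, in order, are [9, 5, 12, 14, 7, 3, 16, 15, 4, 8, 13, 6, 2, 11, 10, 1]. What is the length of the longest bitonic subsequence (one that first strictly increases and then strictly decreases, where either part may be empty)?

inc[i] = longest strictly increasing subsequence ending at i; dec[i] = longest strictly decreasing subsequence starting at i:
i:      1  2  3  4  5  6  7  8  9 10 11 12 13 14 15 16
a[i]:   9  5 12 14  7  3 16 15  4  8 13  6  2 11 10  1
inc:    1  1  2  3  2  1  4  4  2  3  4  3  1  4  4  1
dec:    5  4  5  5  4  3  6  5  3  4  4  3  2  3  2  1
Best peak at i=7 (value 16): inc=4, dec=6, length 4+6−1 = 9.

9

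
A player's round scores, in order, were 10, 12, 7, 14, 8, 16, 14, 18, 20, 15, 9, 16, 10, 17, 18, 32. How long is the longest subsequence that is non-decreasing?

Let dp[i] be the length of the longest such subsequence ending at index i:
i:      1  2  3  4  5  6  7  8  9 10 11 12 13 14 15 16
a[i]:  10 12  7 14  8 16 14 18 20 15  9 16 10 17 18 32
dp:     1  2  1  3  2  4  4  5  6  5  3  6  4  7  8  9
Maximum dp value is 9.

9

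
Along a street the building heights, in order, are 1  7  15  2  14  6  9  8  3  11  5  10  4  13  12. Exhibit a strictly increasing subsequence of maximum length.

1, 2, 6, 9, 11, 13

Patience tails give the LIS length; then backtrack through the dp parents:
1 → extends → [1]
7 → extends → [1, 7]
15 → extends → [1, 7, 15]
2 → replaces 7 → [1, 2, 15]
14 → replaces 15 → [1, 2, 14]
6 → replaces 14 → [1, 2, 6]
9 → extends → [1, 2, 6, 9]
8 → replaces 9 → [1, 2, 6, 8]
3 → replaces 6 → [1, 2, 3, 8]
11 → extends → [1, 2, 3, 8, 11]
5 → replaces 8 → [1, 2, 3, 5, 11]
10 → replaces 11 → [1, 2, 3, 5, 10]
4 → replaces 5 → [1, 2, 3, 4, 10]
13 → extends → [1, 2, 3, 4, 10, 13]
12 → replaces 13 → [1, 2, 3, 4, 10, 12]
Length 6; one witness is 1, 2, 6, 9, 11, 13.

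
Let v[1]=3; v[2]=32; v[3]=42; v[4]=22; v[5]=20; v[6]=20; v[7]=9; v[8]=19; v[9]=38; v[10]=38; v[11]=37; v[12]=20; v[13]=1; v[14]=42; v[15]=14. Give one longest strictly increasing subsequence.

Patience tails give the LIS length; then backtrack through the dp parents:
3 → extends → [3]
32 → extends → [3, 32]
42 → extends → [3, 32, 42]
22 → replaces 32 → [3, 22, 42]
20 → replaces 22 → [3, 20, 42]
20 → already a tail → [3, 20, 42]
9 → replaces 20 → [3, 9, 42]
19 → replaces 42 → [3, 9, 19]
38 → extends → [3, 9, 19, 38]
38 → already a tail → [3, 9, 19, 38]
37 → replaces 38 → [3, 9, 19, 37]
20 → replaces 37 → [3, 9, 19, 20]
1 → replaces 3 → [1, 9, 19, 20]
42 → extends → [1, 9, 19, 20, 42]
14 → replaces 19 → [1, 9, 14, 20, 42]
Length 5; one witness is 3, 9, 19, 38, 42.

3, 9, 19, 38, 42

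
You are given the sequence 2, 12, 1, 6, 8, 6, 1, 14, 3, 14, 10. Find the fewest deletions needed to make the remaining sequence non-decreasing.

Fewest deletions = n − (longest non-decreasing subsequence).
i:      1  2  3  4  5  6  7  8  9 10 11
a[i]:   2 12  1  6  8  6  1 14  3 14 10
dp:     1  2  1  2  3  3  2  4  3  5  4
max dp = 5, so deletions = 11 − 5 = 6.

6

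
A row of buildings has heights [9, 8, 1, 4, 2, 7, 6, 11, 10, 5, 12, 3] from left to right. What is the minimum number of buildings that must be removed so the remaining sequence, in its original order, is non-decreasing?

7

Fewest deletions = n − (longest non-decreasing subsequence).
i:      1  2  3  4  5  6  7  8  9 10 11 12
a[i]:   9  8  1  4  2  7  6 11 10  5 12  3
dp:     1  1  1  2  2  3  3  4  4  3  5  3
max dp = 5, so deletions = 12 − 5 = 7.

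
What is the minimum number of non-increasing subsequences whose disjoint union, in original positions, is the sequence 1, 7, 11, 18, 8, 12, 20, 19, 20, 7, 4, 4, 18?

6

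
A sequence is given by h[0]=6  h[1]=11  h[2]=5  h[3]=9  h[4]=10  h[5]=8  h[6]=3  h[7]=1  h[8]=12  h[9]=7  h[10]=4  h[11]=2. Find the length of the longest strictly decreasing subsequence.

6

Let dp[i] be the longest strictly decreasing subsequence ending at i:
i:      0  1  2  3  4  5  6  7  8  9 10 11
h[i]:   6 11  5  9 10  8  3  1 12  7  4  2
dp:     1  1  2  2  2  3  4  5  1  4  5  6
Maximum is 6.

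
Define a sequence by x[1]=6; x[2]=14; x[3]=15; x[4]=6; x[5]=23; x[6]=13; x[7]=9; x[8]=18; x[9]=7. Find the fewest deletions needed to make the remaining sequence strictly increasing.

Fewest deletions = n − (longest strictly increasing subsequence).
Patience tails:
6 → extends → [6]
14 → extends → [6, 14]
15 → extends → [6, 14, 15]
6 → already a tail → [6, 14, 15]
23 → extends → [6, 14, 15, 23]
13 → replaces 14 → [6, 13, 15, 23]
9 → replaces 13 → [6, 9, 15, 23]
18 → replaces 23 → [6, 9, 15, 18]
7 → replaces 9 → [6, 7, 15, 18]
Longest strictly increasing subsequence has length 4, so deletions = 9 − 4 = 5.

5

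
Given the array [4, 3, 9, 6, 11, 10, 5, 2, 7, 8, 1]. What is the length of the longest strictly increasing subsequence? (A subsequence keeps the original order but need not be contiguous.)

4

Let dp[i] be the length of the longest such subsequence ending at index i:
i:      1  2  3  4  5  6  7  8  9 10 11
a[i]:   4  3  9  6 11 10  5  2  7  8  1
dp:     1  1  2  2  3  3  2  1  3  4  1
Maximum dp value is 4.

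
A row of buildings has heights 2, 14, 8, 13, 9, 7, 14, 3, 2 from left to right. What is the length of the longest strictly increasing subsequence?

4

Let dp[i] be the length of the longest such subsequence ending at index i:
i:      1  2  3  4  5  6  7  8  9
a[i]:   2 14  8 13  9  7 14  3  2
dp:     1  2  2  3  3  2  4  2  1
Maximum dp value is 4.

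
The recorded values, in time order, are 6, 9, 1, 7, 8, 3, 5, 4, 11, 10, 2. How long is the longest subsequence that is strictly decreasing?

5

Let dp[i] be the longest strictly decreasing subsequence ending at i:
i:      1  2  3  4  5  6  7  8  9 10 11
a[i]:   6  9  1  7  8  3  5  4 11 10  2
dp:     1  1  2  2  2  3  3  4  1  2  5
Maximum is 5.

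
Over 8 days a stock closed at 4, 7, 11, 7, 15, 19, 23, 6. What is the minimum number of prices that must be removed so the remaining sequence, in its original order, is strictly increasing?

2

Fewest deletions = n − (longest strictly increasing subsequence).
i:      1  2  3  4  5  6  7  8
a[i]:   4  7 11  7 15 19 23  6
dp:     1  2  3  2  4  5  6  2
max dp = 6, so deletions = 8 − 6 = 2.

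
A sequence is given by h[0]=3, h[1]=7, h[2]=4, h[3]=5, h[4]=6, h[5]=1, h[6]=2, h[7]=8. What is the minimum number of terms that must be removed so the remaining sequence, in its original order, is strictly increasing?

Fewest deletions = n − (longest strictly increasing subsequence).
Patience tails:
3 → extends → [3]
7 → extends → [3, 7]
4 → replaces 7 → [3, 4]
5 → extends → [3, 4, 5]
6 → extends → [3, 4, 5, 6]
1 → replaces 3 → [1, 4, 5, 6]
2 → replaces 4 → [1, 2, 5, 6]
8 → extends → [1, 2, 5, 6, 8]
Longest strictly increasing subsequence has length 5, so deletions = 8 − 5 = 3.

3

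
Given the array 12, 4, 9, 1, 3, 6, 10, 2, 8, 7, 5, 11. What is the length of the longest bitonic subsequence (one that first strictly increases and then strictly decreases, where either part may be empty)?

inc[i] = longest strictly increasing subsequence ending at i; dec[i] = longest strictly decreasing subsequence starting at i:
i:      1  2  3  4  5  6  7  8  9 10 11 12
a[i]:  12  4  9  1  3  6 10  2  8  7  5 11
inc:    1  1  2  1  2  3  4  2  4  4  3  5
dec:    5  3  4  1  2  2  4  1  3  2  1  1
Best peak at i=7 (value 10): inc=4, dec=4, length 4+4−1 = 7.

7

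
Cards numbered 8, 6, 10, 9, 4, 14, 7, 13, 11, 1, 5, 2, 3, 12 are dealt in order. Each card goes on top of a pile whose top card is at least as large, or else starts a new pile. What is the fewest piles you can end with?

Place each on the leftmost legal pile:
8 → new pile 1 (tops now [8])
6 → pile 1 (tops now [6])
10 → new pile 2 (tops now [6, 10])
9 → pile 2 (tops now [6, 9])
4 → pile 1 (tops now [4, 9])
14 → new pile 3 (tops now [4, 9, 14])
7 → pile 2 (tops now [4, 7, 14])
13 → pile 3 (tops now [4, 7, 13])
11 → pile 3 (tops now [4, 7, 11])
1 → pile 1 (tops now [1, 7, 11])
5 → pile 2 (tops now [1, 5, 11])
2 → pile 2 (tops now [1, 2, 11])
3 → pile 3 (tops now [1, 2, 3])
12 → new pile 4 (tops now [1, 2, 3, 12])
Four piles.

4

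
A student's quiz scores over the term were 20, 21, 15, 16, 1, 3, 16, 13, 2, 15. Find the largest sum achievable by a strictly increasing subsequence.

Let S[i] be the best sum of a strictly increasing subsequence ending at i:
i:      1  2  3  4  5  6  7  8  9 10
a[i]:  20 21 15 16  1  3 16 13  2 15
S:     20 41 15 31  1  4 31 17  3 32
Maximum is 41 (e.g. 20 + 21).

41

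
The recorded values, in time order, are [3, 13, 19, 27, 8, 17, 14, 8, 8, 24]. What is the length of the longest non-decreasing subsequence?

Track the smallest tail for each achievable length (allowing ties):
3 → extends → [3]
13 → extends → [3, 13]
19 → extends → [3, 13, 19]
27 → extends → [3, 13, 19, 27]
8 → replaces 13 → [3, 8, 19, 27]
17 → replaces 19 → [3, 8, 17, 27]
14 → replaces 17 → [3, 8, 14, 27]
8 → replaces 14 → [3, 8, 8, 27]
8 → replaces 27 → [3, 8, 8, 8]
24 → extends → [3, 8, 8, 8, 24]
Five tails, so the longest non-decreasing subsequence has length 5 (e.g. 3, 8, 8, 8, 24).

5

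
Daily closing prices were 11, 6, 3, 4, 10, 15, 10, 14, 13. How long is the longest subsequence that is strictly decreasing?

Let dp[i] be the longest strictly decreasing subsequence ending at i:
i:      1  2  3  4  5  6  7  8  9
a[i]:  11  6  3  4 10 15 10 14 13
dp:     1  2  3  3  2  1  2  2  3
Maximum is 3.

3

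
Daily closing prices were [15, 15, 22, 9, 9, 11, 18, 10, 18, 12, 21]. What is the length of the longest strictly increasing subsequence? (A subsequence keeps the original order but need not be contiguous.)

4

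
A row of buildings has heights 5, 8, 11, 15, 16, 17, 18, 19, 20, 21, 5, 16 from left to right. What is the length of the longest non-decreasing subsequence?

10

Track the smallest tail for each achievable length (allowing ties):
5 → extends → [5]
8 → extends → [5, 8]
11 → extends → [5, 8, 11]
15 → extends → [5, 8, 11, 15]
16 → extends → [5, 8, 11, 15, 16]
17 → extends → [5, 8, 11, 15, 16, 17]
18 → extends → [5, 8, 11, 15, 16, 17, 18]
19 → extends → [5, 8, 11, 15, 16, 17, 18, 19]
20 → extends → [5, 8, 11, 15, 16, 17, 18, 19, 20]
21 → extends → [5, 8, 11, 15, 16, 17, 18, 19, 20, 21]
5 → replaces 8 → [5, 5, 11, 15, 16, 17, 18, 19, 20, 21]
16 → replaces 17 → [5, 5, 11, 15, 16, 16, 18, 19, 20, 21]
Ten tails, so the longest non-decreasing subsequence has length 10 (e.g. 5, 8, 11, 15, 16, 17, 18, 19, 20, 21).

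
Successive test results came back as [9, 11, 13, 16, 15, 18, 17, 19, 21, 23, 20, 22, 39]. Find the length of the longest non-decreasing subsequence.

9

Let dp[i] be the length of the longest such subsequence ending at index i:
i:      1  2  3  4  5  6  7  8  9 10 11 12 13
a[i]:   9 11 13 16 15 18 17 19 21 23 20 22 39
dp:     1  2  3  4  4  5  5  6  7  8  7  8  9
Maximum dp value is 9.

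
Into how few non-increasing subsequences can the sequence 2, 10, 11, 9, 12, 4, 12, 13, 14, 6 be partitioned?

6

The minimum number of non-increasing subsequences covering a sequence equals the length of its longest strictly increasing subsequence.
LIS length is 6 (e.g. 2, 10, 11, 12, 13, 14), so 6 piles are needed.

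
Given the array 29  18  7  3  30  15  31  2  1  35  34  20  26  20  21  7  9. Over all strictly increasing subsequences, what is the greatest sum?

Let S[i] be the best sum of a strictly increasing subsequence ending at i:
i:       1   2   3   4   5   6   7   8   9  10  11  12  13  14  15  16  17
a[i]:   29  18   7   3  30  15  31   2   1  35  34  20  26  20  21   7   9
S:      29  18   7   3  59  22  90   2   1 125 124  42  68  42  63  10  19
Maximum is 125 (e.g. 29 + 30 + 31 + 35).

125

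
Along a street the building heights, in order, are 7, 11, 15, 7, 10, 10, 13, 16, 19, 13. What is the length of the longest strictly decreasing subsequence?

Let dp[i] be the longest strictly decreasing subsequence ending at i:
i:      1  2  3  4  5  6  7  8  9 10
a[i]:   7 11 15  7 10 10 13 16 19 13
dp:     1  1  1  2  2  2  2  1  1  2
Maximum is 2.

2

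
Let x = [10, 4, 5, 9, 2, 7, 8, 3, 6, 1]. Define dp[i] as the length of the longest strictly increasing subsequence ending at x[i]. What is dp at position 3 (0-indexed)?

dp[i] = 1 + max{dp[j] : j<i, x[j]<x[i]} (or 1 if no such j):
i:      0  1  2  3  4  5  6  7  8  9
x[i]:  10  4  5  9  2  7  8  3  6  1
dp:     1  1  2  3  1  3  4  2  3  1
At index 3 the value is 3.

3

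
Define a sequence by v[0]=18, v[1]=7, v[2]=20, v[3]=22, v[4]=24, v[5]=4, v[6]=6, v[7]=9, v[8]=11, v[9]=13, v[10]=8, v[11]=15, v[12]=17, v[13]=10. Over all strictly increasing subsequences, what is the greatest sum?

Let S[i] be the best sum of a strictly increasing subsequence ending at i:
i:      0  1  2  3  4  5  6  7  8  9 10 11 12 13
v[i]:  18  7 20 22 24  4  6  9 11 13  8 15 17 10
S:     18  7 38 60 84  4 10 19 30 43 18 58 75 29
Maximum is 84 (e.g. 18 + 20 + 22 + 24).

84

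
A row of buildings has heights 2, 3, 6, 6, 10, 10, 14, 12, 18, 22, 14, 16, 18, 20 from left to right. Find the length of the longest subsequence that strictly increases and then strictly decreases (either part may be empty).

9

inc[i] = longest strictly increasing subsequence ending at i; dec[i] = longest strictly decreasing subsequence starting at i:
i:      1  2  3  4  5  6  7  8  9 10 11 12 13 14
a[i]:   2  3  6  6 10 10 14 12 18 22 14 16 18 20
inc:    1  2  3  3  4  4  5  5  6  7  6  7  8  9
dec:    1  1  1  1  1  1  2  1  2  2  1  1  1  1
Best peak at i=14 (value 20): inc=9, dec=1, length 9+1−1 = 9.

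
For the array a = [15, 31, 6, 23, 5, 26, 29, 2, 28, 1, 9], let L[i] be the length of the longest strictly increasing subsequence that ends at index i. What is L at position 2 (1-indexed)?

2

dp[i] = 1 + max{dp[j] : j<i, a[j]<a[i]} (or 1 if no such j):
i:      1  2  3  4  5  6  7  8  9 10 11
a[i]:  15 31  6 23  5 26 29  2 28  1  9
dp:     1  2  1  2  1  3  4  1  4  1  2
At index 2 the value is 2.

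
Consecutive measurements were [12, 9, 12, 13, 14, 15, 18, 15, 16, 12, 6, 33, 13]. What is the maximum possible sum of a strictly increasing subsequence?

114

Let S[i] be the best sum of a strictly increasing subsequence ending at i:
i:       1   2   3   4   5   6   7   8   9  10  11  12  13
a[i]:   12   9  12  13  14  15  18  15  16  12   6  33  13
S:      12   9  21  34  48  63  81  63  79  21   6 114  34
Maximum is 114 (e.g. 9 + 12 + 13 + 14 + 15 + 18 + 33).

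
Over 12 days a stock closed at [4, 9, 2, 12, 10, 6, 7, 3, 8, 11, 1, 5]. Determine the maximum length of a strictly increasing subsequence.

5

Track the smallest tail for each achievable length (strict):
4 → extends → [4]
9 → extends → [4, 9]
2 → replaces 4 → [2, 9]
12 → extends → [2, 9, 12]
10 → replaces 12 → [2, 9, 10]
6 → replaces 9 → [2, 6, 10]
7 → replaces 10 → [2, 6, 7]
3 → replaces 6 → [2, 3, 7]
8 → extends → [2, 3, 7, 8]
11 → extends → [2, 3, 7, 8, 11]
1 → replaces 2 → [1, 3, 7, 8, 11]
5 → replaces 7 → [1, 3, 5, 8, 11]
Five tails, so the longest strictly increasing subsequence has length 5 (e.g. 4, 6, 7, 8, 11).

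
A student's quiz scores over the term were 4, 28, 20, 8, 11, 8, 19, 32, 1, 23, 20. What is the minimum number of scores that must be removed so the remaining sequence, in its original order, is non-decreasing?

6

Fewest deletions = n − (longest non-decreasing subsequence).
i:      1  2  3  4  5  6  7  8  9 10 11
a[i]:   4 28 20  8 11  8 19 32  1 23 20
dp:     1  2  2  2  3  3  4  5  1  5  5
max dp = 5, so deletions = 11 − 5 = 6.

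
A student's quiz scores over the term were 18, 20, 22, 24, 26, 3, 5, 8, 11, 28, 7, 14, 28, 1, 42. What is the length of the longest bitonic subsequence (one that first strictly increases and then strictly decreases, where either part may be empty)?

inc[i] = longest strictly increasing subsequence ending at i; dec[i] = longest strictly decreasing subsequence starting at i:
i:      1  2  3  4  5  6  7  8  9 10 11 12 13 14 15
a[i]:  18 20 22 24 26  3  5  8 11 28  7 14 28  1 42
inc:    1  2  3  4  5  1  2  3  4  6  3  5  6  1  7
dec:    4  4  4  4  4  2  2  3  3  3  2  2  2  1  1
Best peak at i=5 (value 26): inc=5, dec=4, length 5+4−1 = 8.

8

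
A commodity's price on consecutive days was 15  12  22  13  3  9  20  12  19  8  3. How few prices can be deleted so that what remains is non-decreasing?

7

Fewest deletions = n − (longest non-decreasing subsequence).
Patience tails:
15 → extends → [15]
12 → replaces 15 → [12]
22 → extends → [12, 22]
13 → replaces 22 → [12, 13]
3 → replaces 12 → [3, 13]
9 → replaces 13 → [3, 9]
20 → extends → [3, 9, 20]
12 → replaces 20 → [3, 9, 12]
19 → extends → [3, 9, 12, 19]
8 → replaces 9 → [3, 8, 12, 19]
3 → replaces 8 → [3, 3, 12, 19]
Longest non-decreasing subsequence has length 4, so deletions = 11 − 4 = 7.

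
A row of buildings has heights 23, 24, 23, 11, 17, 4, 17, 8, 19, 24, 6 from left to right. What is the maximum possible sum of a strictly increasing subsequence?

71

Let S[i] be the best sum of a strictly increasing subsequence ending at i:
i:      1  2  3  4  5  6  7  8  9 10 11
a[i]:  23 24 23 11 17  4 17  8 19 24  6
S:     23 47 23 11 28  4 28 12 47 71 10
Maximum is 71 (e.g. 11 + 17 + 19 + 24).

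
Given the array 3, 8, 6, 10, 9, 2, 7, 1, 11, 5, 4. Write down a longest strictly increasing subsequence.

3, 8, 10, 11

Patience tails give the LIS length; then backtrack through the dp parents:
3 → extends → [3]
8 → extends → [3, 8]
6 → replaces 8 → [3, 6]
10 → extends → [3, 6, 10]
9 → replaces 10 → [3, 6, 9]
2 → replaces 3 → [2, 6, 9]
7 → replaces 9 → [2, 6, 7]
1 → replaces 2 → [1, 6, 7]
11 → extends → [1, 6, 7, 11]
5 → replaces 6 → [1, 5, 7, 11]
4 → replaces 5 → [1, 4, 7, 11]
Length 4; one witness is 3, 8, 10, 11.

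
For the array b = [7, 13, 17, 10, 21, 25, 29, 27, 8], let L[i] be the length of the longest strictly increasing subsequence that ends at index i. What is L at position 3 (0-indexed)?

2

dp[i] = 1 + max{dp[j] : j<i, b[j]<b[i]} (or 1 if no such j):
i:      0  1  2  3  4  5  6  7  8
b[i]:   7 13 17 10 21 25 29 27  8
dp:     1  2  3  2  4  5  6  6  2
At index 3 the value is 2.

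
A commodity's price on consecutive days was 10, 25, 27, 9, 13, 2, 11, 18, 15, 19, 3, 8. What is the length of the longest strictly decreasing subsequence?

4

Negate each value so 'decreasing' becomes 'increasing', then run patience tails on the negated sequence:
-10 → extends → [-10]
-25 → replaces -10 → [-25]
-27 → replaces -25 → [-27]
-9 → extends → [-27, -9]
-13 → replaces -9 → [-27, -13]
-2 → extends → [-27, -13, -2]
-11 → replaces -2 → [-27, -13, -11]
-18 → replaces -13 → [-27, -18, -11]
-15 → replaces -11 → [-27, -18, -15]
-19 → replaces -18 → [-27, -19, -15]
-3 → extends → [-27, -19, -15, -3]
-8 → replaces -3 → [-27, -19, -15, -8]
Four tails, so the longest strictly decreasing subsequence of the original has length 4.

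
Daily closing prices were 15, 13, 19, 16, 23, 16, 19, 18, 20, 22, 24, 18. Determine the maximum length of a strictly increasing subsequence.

6

Track the smallest tail for each achievable length (strict):
15 → extends → [15]
13 → replaces 15 → [13]
19 → extends → [13, 19]
16 → replaces 19 → [13, 16]
23 → extends → [13, 16, 23]
16 → already a tail → [13, 16, 23]
19 → replaces 23 → [13, 16, 19]
18 → replaces 19 → [13, 16, 18]
20 → extends → [13, 16, 18, 20]
22 → extends → [13, 16, 18, 20, 22]
24 → extends → [13, 16, 18, 20, 22, 24]
18 → already a tail → [13, 16, 18, 20, 22, 24]
Six tails, so the longest strictly increasing subsequence has length 6 (e.g. 15, 16, 19, 20, 22, 24).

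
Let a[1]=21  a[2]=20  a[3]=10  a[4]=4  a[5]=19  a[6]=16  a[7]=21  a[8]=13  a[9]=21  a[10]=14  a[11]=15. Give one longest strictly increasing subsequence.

10, 13, 14, 15

Patience tails give the LIS length; then backtrack through the dp parents:
21 → extends → [21]
20 → replaces 21 → [20]
10 → replaces 20 → [10]
4 → replaces 10 → [4]
19 → extends → [4, 19]
16 → replaces 19 → [4, 16]
21 → extends → [4, 16, 21]
13 → replaces 16 → [4, 13, 21]
21 → already a tail → [4, 13, 21]
14 → replaces 21 → [4, 13, 14]
15 → extends → [4, 13, 14, 15]
Length 4; one witness is 10, 13, 14, 15.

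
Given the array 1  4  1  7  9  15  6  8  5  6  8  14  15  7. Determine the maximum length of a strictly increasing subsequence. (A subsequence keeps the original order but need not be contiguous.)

Track the smallest tail for each achievable length (strict):
1 → extends → [1]
4 → extends → [1, 4]
1 → already a tail → [1, 4]
7 → extends → [1, 4, 7]
9 → extends → [1, 4, 7, 9]
15 → extends → [1, 4, 7, 9, 15]
6 → replaces 7 → [1, 4, 6, 9, 15]
8 → replaces 9 → [1, 4, 6, 8, 15]
5 → replaces 6 → [1, 4, 5, 8, 15]
6 → replaces 8 → [1, 4, 5, 6, 15]
8 → replaces 15 → [1, 4, 5, 6, 8]
14 → extends → [1, 4, 5, 6, 8, 14]
15 → extends → [1, 4, 5, 6, 8, 14, 15]
7 → replaces 8 → [1, 4, 5, 6, 7, 14, 15]
Seven tails, so the longest strictly increasing subsequence has length 7 (e.g. 1, 4, 5, 6, 8, 14, 15).

7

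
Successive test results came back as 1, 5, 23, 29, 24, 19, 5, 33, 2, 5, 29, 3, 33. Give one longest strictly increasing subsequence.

1, 5, 23, 24, 29, 33

Patience tails give the LIS length; then backtrack through the dp parents:
1 → extends → [1]
5 → extends → [1, 5]
23 → extends → [1, 5, 23]
29 → extends → [1, 5, 23, 29]
24 → replaces 29 → [1, 5, 23, 24]
19 → replaces 23 → [1, 5, 19, 24]
5 → already a tail → [1, 5, 19, 24]
33 → extends → [1, 5, 19, 24, 33]
2 → replaces 5 → [1, 2, 19, 24, 33]
5 → replaces 19 → [1, 2, 5, 24, 33]
29 → replaces 33 → [1, 2, 5, 24, 29]
3 → replaces 5 → [1, 2, 3, 24, 29]
33 → extends → [1, 2, 3, 24, 29, 33]
Length 6; one witness is 1, 5, 23, 24, 29, 33.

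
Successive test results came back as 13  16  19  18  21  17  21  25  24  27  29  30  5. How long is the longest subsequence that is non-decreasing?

Track the smallest tail for each achievable length (allowing ties):
13 → extends → [13]
16 → extends → [13, 16]
19 → extends → [13, 16, 19]
18 → replaces 19 → [13, 16, 18]
21 → extends → [13, 16, 18, 21]
17 → replaces 18 → [13, 16, 17, 21]
21 → extends → [13, 16, 17, 21, 21]
25 → extends → [13, 16, 17, 21, 21, 25]
24 → replaces 25 → [13, 16, 17, 21, 21, 24]
27 → extends → [13, 16, 17, 21, 21, 24, 27]
29 → extends → [13, 16, 17, 21, 21, 24, 27, 29]
30 → extends → [13, 16, 17, 21, 21, 24, 27, 29, 30]
5 → replaces 13 → [5, 16, 17, 21, 21, 24, 27, 29, 30]
Nine tails, so the longest non-decreasing subsequence has length 9 (e.g. 13, 16, 19, 21, 21, 25, 27, 29, 30).

9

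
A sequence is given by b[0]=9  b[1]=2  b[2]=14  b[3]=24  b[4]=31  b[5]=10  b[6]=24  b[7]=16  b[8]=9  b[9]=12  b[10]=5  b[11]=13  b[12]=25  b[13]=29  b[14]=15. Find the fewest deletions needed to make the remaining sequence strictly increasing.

9

Fewest deletions = n − (longest strictly increasing subsequence).
i:      0  1  2  3  4  5  6  7  8  9 10 11 12 13 14
b[i]:   9  2 14 24 31 10 24 16  9 12  5 13 25 29 15
dp:     1  1  2  3  4  2  3  3  2  3  2  4  5  6  5
max dp = 6, so deletions = 15 − 6 = 9.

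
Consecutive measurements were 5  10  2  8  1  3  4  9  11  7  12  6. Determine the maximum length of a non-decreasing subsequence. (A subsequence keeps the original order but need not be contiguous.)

Let dp[i] be the length of the longest such subsequence ending at index i:
i:      1  2  3  4  5  6  7  8  9 10 11 12
a[i]:   5 10  2  8  1  3  4  9 11  7 12  6
dp:     1  2  1  2  1  2  3  4  5  4  6  4
Maximum dp value is 6.

6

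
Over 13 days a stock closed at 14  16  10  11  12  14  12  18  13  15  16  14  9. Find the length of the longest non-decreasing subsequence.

7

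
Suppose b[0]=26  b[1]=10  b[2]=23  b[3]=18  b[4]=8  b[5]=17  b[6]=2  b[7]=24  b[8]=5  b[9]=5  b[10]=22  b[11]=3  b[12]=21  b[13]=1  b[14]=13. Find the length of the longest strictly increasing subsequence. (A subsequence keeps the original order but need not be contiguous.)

3

Let dp[i] be the length of the longest such subsequence ending at index i:
i:      0  1  2  3  4  5  6  7  8  9 10 11 12 13 14
b[i]:  26 10 23 18  8 17  2 24  5  5 22  3 21  1 13
dp:     1  1  2  2  1  2  1  3  2  2  3  2  3  1  3
Maximum dp value is 3.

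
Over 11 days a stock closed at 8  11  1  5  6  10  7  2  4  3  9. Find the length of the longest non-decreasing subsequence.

Track the smallest tail for each achievable length (allowing ties):
8 → extends → [8]
11 → extends → [8, 11]
1 → replaces 8 → [1, 11]
5 → replaces 11 → [1, 5]
6 → extends → [1, 5, 6]
10 → extends → [1, 5, 6, 10]
7 → replaces 10 → [1, 5, 6, 7]
2 → replaces 5 → [1, 2, 6, 7]
4 → replaces 6 → [1, 2, 4, 7]
3 → replaces 4 → [1, 2, 3, 7]
9 → extends → [1, 2, 3, 7, 9]
Five tails, so the longest non-decreasing subsequence has length 5 (e.g. 1, 5, 6, 7, 9).

5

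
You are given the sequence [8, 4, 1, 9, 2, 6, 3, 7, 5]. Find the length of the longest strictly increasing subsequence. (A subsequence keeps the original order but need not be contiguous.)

Track the smallest tail for each achievable length (strict):
8 → extends → [8]
4 → replaces 8 → [4]
1 → replaces 4 → [1]
9 → extends → [1, 9]
2 → replaces 9 → [1, 2]
6 → extends → [1, 2, 6]
3 → replaces 6 → [1, 2, 3]
7 → extends → [1, 2, 3, 7]
5 → replaces 7 → [1, 2, 3, 5]
Four tails, so the longest strictly increasing subsequence has length 4 (e.g. 1, 2, 6, 7).

4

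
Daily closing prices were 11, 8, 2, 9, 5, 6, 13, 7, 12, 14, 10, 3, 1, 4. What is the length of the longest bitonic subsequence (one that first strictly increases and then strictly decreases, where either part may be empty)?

9

inc[i] = longest strictly increasing subsequence ending at i; dec[i] = longest strictly decreasing subsequence starting at i:
i:      1  2  3  4  5  6  7  8  9 10 11 12 13 14
a[i]:  11  8  2  9  5  6 13  7 12 14 10  3  1  4
inc:    1  1  1  2  2  3  4  4  5  6  5  2  1  3
dec:    5  4  2  4  3  3  5  3  4  4  3  2  1  1
Best peak at i=10 (value 14): inc=6, dec=4, length 6+4−1 = 9.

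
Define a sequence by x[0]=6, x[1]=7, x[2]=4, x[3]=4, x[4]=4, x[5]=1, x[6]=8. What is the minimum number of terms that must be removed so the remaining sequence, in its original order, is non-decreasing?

Fewest deletions = n − (longest non-decreasing subsequence).
i:     0 1 2 3 4 5 6
x[i]:  6 7 4 4 4 1 8
dp:    1 2 1 2 3 1 4
max dp = 4, so deletions = 7 − 4 = 3.

3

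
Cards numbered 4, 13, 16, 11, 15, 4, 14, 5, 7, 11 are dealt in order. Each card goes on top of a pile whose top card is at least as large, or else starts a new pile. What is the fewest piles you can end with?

Place each on the leftmost legal pile:
4 → new pile 1 (tops now [4])
13 → new pile 2 (tops now [4, 13])
16 → new pile 3 (tops now [4, 13, 16])
11 → pile 2 (tops now [4, 11, 16])
15 → pile 3 (tops now [4, 11, 15])
4 → pile 1 (tops now [4, 11, 15])
14 → pile 3 (tops now [4, 11, 14])
5 → pile 2 (tops now [4, 5, 14])
7 → pile 3 (tops now [4, 5, 7])
11 → new pile 4 (tops now [4, 5, 7, 11])
Four piles.

4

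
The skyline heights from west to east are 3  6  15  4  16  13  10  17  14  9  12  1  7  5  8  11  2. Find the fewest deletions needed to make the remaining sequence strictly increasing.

12

Fewest deletions = n − (longest strictly increasing subsequence).
Patience tails:
3 → extends → [3]
6 → extends → [3, 6]
15 → extends → [3, 6, 15]
4 → replaces 6 → [3, 4, 15]
16 → extends → [3, 4, 15, 16]
13 → replaces 15 → [3, 4, 13, 16]
10 → replaces 13 → [3, 4, 10, 16]
17 → extends → [3, 4, 10, 16, 17]
14 → replaces 16 → [3, 4, 10, 14, 17]
9 → replaces 10 → [3, 4, 9, 14, 17]
12 → replaces 14 → [3, 4, 9, 12, 17]
1 → replaces 3 → [1, 4, 9, 12, 17]
7 → replaces 9 → [1, 4, 7, 12, 17]
5 → replaces 7 → [1, 4, 5, 12, 17]
8 → replaces 12 → [1, 4, 5, 8, 17]
11 → replaces 17 → [1, 4, 5, 8, 11]
2 → replaces 4 → [1, 2, 5, 8, 11]
Longest strictly increasing subsequence has length 5, so deletions = 17 − 5 = 12.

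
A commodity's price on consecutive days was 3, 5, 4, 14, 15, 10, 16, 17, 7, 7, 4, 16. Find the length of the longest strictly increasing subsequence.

6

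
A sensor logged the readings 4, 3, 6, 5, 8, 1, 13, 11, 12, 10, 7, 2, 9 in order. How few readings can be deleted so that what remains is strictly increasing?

8

Fewest deletions = n − (longest strictly increasing subsequence).
Patience tails:
4 → extends → [4]
3 → replaces 4 → [3]
6 → extends → [3, 6]
5 → replaces 6 → [3, 5]
8 → extends → [3, 5, 8]
1 → replaces 3 → [1, 5, 8]
13 → extends → [1, 5, 8, 13]
11 → replaces 13 → [1, 5, 8, 11]
12 → extends → [1, 5, 8, 11, 12]
10 → replaces 11 → [1, 5, 8, 10, 12]
7 → replaces 8 → [1, 5, 7, 10, 12]
2 → replaces 5 → [1, 2, 7, 10, 12]
9 → replaces 10 → [1, 2, 7, 9, 12]
Longest strictly increasing subsequence has length 5, so deletions = 13 − 5 = 8.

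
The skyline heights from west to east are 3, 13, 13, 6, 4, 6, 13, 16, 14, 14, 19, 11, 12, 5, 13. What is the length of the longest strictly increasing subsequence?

6

Let dp[i] be the length of the longest such subsequence ending at index i:
i:      1  2  3  4  5  6  7  8  9 10 11 12 13 14 15
a[i]:   3 13 13  6  4  6 13 16 14 14 19 11 12  5 13
dp:     1  2  2  2  2  3  4  5  5  5  6  4  5  3  6
Maximum dp value is 6.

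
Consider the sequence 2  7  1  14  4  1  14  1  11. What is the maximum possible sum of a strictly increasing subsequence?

23

Let S[i] be the best sum of a strictly increasing subsequence ending at i:
i:      1  2  3  4  5  6  7  8  9
a[i]:   2  7  1 14  4  1 14  1 11
S:      2  9  1 23  6  1 23  1 20
Maximum is 23 (e.g. 2 + 7 + 14).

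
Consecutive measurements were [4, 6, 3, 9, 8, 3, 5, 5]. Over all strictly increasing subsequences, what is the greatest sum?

Let S[i] be the best sum of a strictly increasing subsequence ending at i:
i:      1  2  3  4  5  6  7  8
a[i]:   4  6  3  9  8  3  5  5
S:      4 10  3 19 18  3  9  9
Maximum is 19 (e.g. 4 + 6 + 9).

19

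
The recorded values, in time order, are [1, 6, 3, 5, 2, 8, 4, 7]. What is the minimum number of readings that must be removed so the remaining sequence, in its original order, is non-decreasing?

4

Fewest deletions = n − (longest non-decreasing subsequence).
i:     1 2 3 4 5 6 7 8
a[i]:  1 6 3 5 2 8 4 7
dp:    1 2 2 3 2 4 3 4
max dp = 4, so deletions = 8 − 4 = 4.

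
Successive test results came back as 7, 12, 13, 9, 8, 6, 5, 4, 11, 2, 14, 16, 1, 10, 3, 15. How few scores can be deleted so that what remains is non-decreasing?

Fewest deletions = n − (longest non-decreasing subsequence).
Patience tails:
7 → extends → [7]
12 → extends → [7, 12]
13 → extends → [7, 12, 13]
9 → replaces 12 → [7, 9, 13]
8 → replaces 9 → [7, 8, 13]
6 → replaces 7 → [6, 8, 13]
5 → replaces 6 → [5, 8, 13]
4 → replaces 5 → [4, 8, 13]
11 → replaces 13 → [4, 8, 11]
2 → replaces 4 → [2, 8, 11]
14 → extends → [2, 8, 11, 14]
16 → extends → [2, 8, 11, 14, 16]
1 → replaces 2 → [1, 8, 11, 14, 16]
10 → replaces 11 → [1, 8, 10, 14, 16]
3 → replaces 8 → [1, 3, 10, 14, 16]
15 → replaces 16 → [1, 3, 10, 14, 15]
Longest non-decreasing subsequence has length 5, so deletions = 16 − 5 = 11.

11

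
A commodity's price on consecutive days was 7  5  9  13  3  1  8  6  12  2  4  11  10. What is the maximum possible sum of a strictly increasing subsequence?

Let S[i] be the best sum of a strictly increasing subsequence ending at i:
i:      1  2  3  4  5  6  7  8  9 10 11 12 13
a[i]:   7  5  9 13  3  1  8  6 12  2  4 11 10
S:      7  5 16 29  3  1 15 11 28  3  7 27 26
Maximum is 29 (e.g. 7 + 9 + 13).

29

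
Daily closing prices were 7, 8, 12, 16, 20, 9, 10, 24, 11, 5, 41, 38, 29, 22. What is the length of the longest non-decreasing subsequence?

7

Track the smallest tail for each achievable length (allowing ties):
7 → extends → [7]
8 → extends → [7, 8]
12 → extends → [7, 8, 12]
16 → extends → [7, 8, 12, 16]
20 → extends → [7, 8, 12, 16, 20]
9 → replaces 12 → [7, 8, 9, 16, 20]
10 → replaces 16 → [7, 8, 9, 10, 20]
24 → extends → [7, 8, 9, 10, 20, 24]
11 → replaces 20 → [7, 8, 9, 10, 11, 24]
5 → replaces 7 → [5, 8, 9, 10, 11, 24]
41 → extends → [5, 8, 9, 10, 11, 24, 41]
38 → replaces 41 → [5, 8, 9, 10, 11, 24, 38]
29 → replaces 38 → [5, 8, 9, 10, 11, 24, 29]
22 → replaces 24 → [5, 8, 9, 10, 11, 22, 29]
Seven tails, so the longest non-decreasing subsequence has length 7 (e.g. 7, 8, 12, 16, 20, 24, 41).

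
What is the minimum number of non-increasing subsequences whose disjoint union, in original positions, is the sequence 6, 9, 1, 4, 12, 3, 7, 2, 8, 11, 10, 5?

The minimum number of non-increasing subsequences covering a sequence equals the length of its longest strictly increasing subsequence.
LIS length is 5 (e.g. 1, 4, 7, 8, 11), so 5 piles are needed.

5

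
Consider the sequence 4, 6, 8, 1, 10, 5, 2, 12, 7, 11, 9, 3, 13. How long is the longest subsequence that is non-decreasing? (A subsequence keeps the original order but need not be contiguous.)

6

Let dp[i] be the length of the longest such subsequence ending at index i:
i:      1  2  3  4  5  6  7  8  9 10 11 12 13
a[i]:   4  6  8  1 10  5  2 12  7 11  9  3 13
dp:     1  2  3  1  4  2  2  5  3  5  4  3  6
Maximum dp value is 6.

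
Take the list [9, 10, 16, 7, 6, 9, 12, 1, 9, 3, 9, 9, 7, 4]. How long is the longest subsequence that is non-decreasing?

5

Track the smallest tail for each achievable length (allowing ties):
9 → extends → [9]
10 → extends → [9, 10]
16 → extends → [9, 10, 16]
7 → replaces 9 → [7, 10, 16]
6 → replaces 7 → [6, 10, 16]
9 → replaces 10 → [6, 9, 16]
12 → replaces 16 → [6, 9, 12]
1 → replaces 6 → [1, 9, 12]
9 → replaces 12 → [1, 9, 9]
3 → replaces 9 → [1, 3, 9]
9 → extends → [1, 3, 9, 9]
9 → extends → [1, 3, 9, 9, 9]
7 → replaces 9 → [1, 3, 7, 9, 9]
4 → replaces 7 → [1, 3, 4, 9, 9]
Five tails, so the longest non-decreasing subsequence has length 5 (e.g. 9, 9, 9, 9, 9).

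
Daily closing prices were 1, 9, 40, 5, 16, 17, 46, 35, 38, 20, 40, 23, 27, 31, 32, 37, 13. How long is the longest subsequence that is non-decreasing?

Track the smallest tail for each achievable length (allowing ties):
1 → extends → [1]
9 → extends → [1, 9]
40 → extends → [1, 9, 40]
5 → replaces 9 → [1, 5, 40]
16 → replaces 40 → [1, 5, 16]
17 → extends → [1, 5, 16, 17]
46 → extends → [1, 5, 16, 17, 46]
35 → replaces 46 → [1, 5, 16, 17, 35]
38 → extends → [1, 5, 16, 17, 35, 38]
20 → replaces 35 → [1, 5, 16, 17, 20, 38]
40 → extends → [1, 5, 16, 17, 20, 38, 40]
23 → replaces 38 → [1, 5, 16, 17, 20, 23, 40]
27 → replaces 40 → [1, 5, 16, 17, 20, 23, 27]
31 → extends → [1, 5, 16, 17, 20, 23, 27, 31]
32 → extends → [1, 5, 16, 17, 20, 23, 27, 31, 32]
37 → extends → [1, 5, 16, 17, 20, 23, 27, 31, 32, 37]
13 → replaces 16 → [1, 5, 13, 17, 20, 23, 27, 31, 32, 37]
Ten tails, so the longest non-decreasing subsequence has length 10 (e.g. 1, 9, 16, 17, 20, 23, 27, 31, 32, 37).

10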